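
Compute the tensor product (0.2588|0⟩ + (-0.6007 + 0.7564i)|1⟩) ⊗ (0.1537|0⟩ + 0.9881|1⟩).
0.03978|00⟩ + 0.2557|01⟩ + (-0.09233 + 0.1163i)|10⟩ + (-0.5936 + 0.7474i)|11⟩

amp(|b₁b₂…⟩) = product of the factor amplitudes for bits b₁, b₂, …; only kets whose every factor amplitude is nonzero survive.
|00⟩: (0.2588)(0.1537) = 0.03978
|01⟩: (0.2588)(0.9881) = 0.2557
|10⟩: (-0.6007 + 0.7564i)(0.1537) = (-0.09233 + 0.1163i)
|11⟩: (-0.6007 + 0.7564i)(0.9881) = (-0.5936 + 0.7474i)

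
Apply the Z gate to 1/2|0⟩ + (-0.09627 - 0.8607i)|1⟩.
1/2|0⟩ + (0.09627 + 0.8607i)|1⟩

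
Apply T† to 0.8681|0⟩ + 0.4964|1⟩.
0.8681|0⟩ + (0.351 - 0.351i)|1⟩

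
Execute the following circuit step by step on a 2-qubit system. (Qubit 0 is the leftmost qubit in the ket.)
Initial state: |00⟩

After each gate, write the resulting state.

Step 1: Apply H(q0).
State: 1/√2|00⟩ + 1/√2|10⟩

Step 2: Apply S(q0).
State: 1/√2|00⟩ + (1/√2)i|10⟩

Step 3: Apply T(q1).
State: 1/√2|00⟩ + (1/√2)i|10⟩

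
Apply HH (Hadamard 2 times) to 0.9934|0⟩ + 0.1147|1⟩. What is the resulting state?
0.9934|0⟩ + 0.1147|1⟩

H² = I, so an even number of Hadamards cancels: H^2 = I and the state is unchanged.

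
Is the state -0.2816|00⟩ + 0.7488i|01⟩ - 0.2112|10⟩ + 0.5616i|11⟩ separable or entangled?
Separable

Writing the state as a|00⟩ + b|01⟩ + c|10⟩ + d|11⟩, it is a product state iff ad − bc = 0.
Here (a, b, c, d) = (-0.2816, 0.7488i, -0.2112, 0.5616i): ad − bc = (-0.2816)(0.5616i) − (0.7488i)(-0.2112) = 0, so the state is separable.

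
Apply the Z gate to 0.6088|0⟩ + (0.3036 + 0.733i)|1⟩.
0.6088|0⟩ + (-0.3036 - 0.733i)|1⟩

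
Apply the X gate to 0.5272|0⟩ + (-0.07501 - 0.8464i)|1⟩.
(-0.07501 - 0.8464i)|0⟩ + 0.5272|1⟩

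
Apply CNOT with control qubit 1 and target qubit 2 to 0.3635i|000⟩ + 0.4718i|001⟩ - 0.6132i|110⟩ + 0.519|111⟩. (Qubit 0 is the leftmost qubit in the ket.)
0.3635i|000⟩ + 0.4718i|001⟩ + 0.519|110⟩ - 0.6132i|111⟩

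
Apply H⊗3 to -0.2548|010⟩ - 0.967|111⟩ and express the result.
-0.432|000⟩ + 0.2518|001⟩ + 0.432|010⟩ - 0.2518|011⟩ + 0.2518|100⟩ - 0.432|101⟩ - 0.2518|110⟩ + 0.432|111⟩

H⊗3 gives amp(|y⟩) = (1/2√2) Σ_x (−1)^(x·y) amp(|x⟩), where x·y is the number of positions in which both x and y have a 1.
|000⟩: (-0.2548 - 0.967)/(2√2) = -0.432
|001⟩: (-0.2548 + 0.967)/(2√2) = 0.2518
|010⟩: (0.2548 + 0.967)/(2√2) = 0.432
|011⟩: (0.2548 - 0.967)/(2√2) = -0.2518
|100⟩: (-0.2548 + 0.967)/(2√2) = 0.2518
|101⟩: (-0.2548 - 0.967)/(2√2) = -0.432
|110⟩: (0.2548 - 0.967)/(2√2) = -0.2518
|111⟩: (0.2548 + 0.967)/(2√2) = 0.432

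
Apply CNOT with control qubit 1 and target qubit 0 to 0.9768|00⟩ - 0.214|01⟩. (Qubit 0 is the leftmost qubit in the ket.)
0.9768|00⟩ - 0.214|11⟩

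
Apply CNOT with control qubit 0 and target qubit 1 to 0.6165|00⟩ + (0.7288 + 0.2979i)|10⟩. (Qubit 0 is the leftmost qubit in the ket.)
0.6165|00⟩ + (0.7288 + 0.2979i)|11⟩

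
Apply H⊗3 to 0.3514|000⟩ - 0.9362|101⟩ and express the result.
-0.2068|000⟩ + 0.4552|001⟩ - 0.2068|010⟩ + 0.4552|011⟩ + 0.4552|100⟩ - 0.2068|101⟩ + 0.4552|110⟩ - 0.2068|111⟩

H⊗3 gives amp(|y⟩) = (1/2√2) Σ_x (−1)^(x·y) amp(|x⟩), where x·y is the number of positions in which both x and y have a 1.
|000⟩: (0.3514 - 0.9362)/(2√2) = -0.2068
|001⟩: (0.3514 + 0.9362)/(2√2) = 0.4552
|010⟩: (0.3514 - 0.9362)/(2√2) = -0.2068
|011⟩: (0.3514 + 0.9362)/(2√2) = 0.4552
|100⟩: (0.3514 + 0.9362)/(2√2) = 0.4552
|101⟩: (0.3514 - 0.9362)/(2√2) = -0.2068
|110⟩: (0.3514 + 0.9362)/(2√2) = 0.4552
|111⟩: (0.3514 - 0.9362)/(2√2) = -0.2068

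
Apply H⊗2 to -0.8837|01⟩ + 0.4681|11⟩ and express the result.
-0.2078|00⟩ + 0.2078|01⟩ - 0.6759|10⟩ + 0.6759|11⟩

H⊗2 gives amp(|y⟩) = (1/2) Σ_x (−1)^(x·y) amp(|x⟩), where x·y is the number of positions in which both x and y have a 1.
|00⟩: (-0.8837 + 0.4681)/2 = -0.2078
|01⟩: (0.8837 - 0.4681)/2 = 0.2078
|10⟩: (-0.8837 - 0.4681)/2 = -0.6759
|11⟩: (0.8837 + 0.4681)/2 = 0.6759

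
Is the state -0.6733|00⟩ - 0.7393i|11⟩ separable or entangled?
Entangled

Writing the state as a|00⟩ + b|01⟩ + c|10⟩ + d|11⟩, it is a product state iff ad − bc = 0.
Here (a, b, c, d) = (-0.6733, 0, 0, -0.7393i): ad − bc = (-0.6733)(-0.7393i) − (0)(0) = 0.4978i ≠ 0, so the state is entangled.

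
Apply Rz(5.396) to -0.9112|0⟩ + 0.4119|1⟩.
(0.823 + 0.3911i)|0⟩ + (-0.372 + 0.1768i)|1⟩

Rz(5.396) = [[e^(−iθ/2), 0], [0, e^(iθ/2)]] with e^(±iθ/2) = cos(θ/2) ± i·sin(θ/2); θ = 5.396, cos(θ/2) ≈ -0.903216, sin(θ/2) ≈ 0.429187.
With a = amp(|0⟩) = -0.9112 and b = amp(|1⟩) = 0.4119:
new amp(|0⟩) = (-0.903216 - 0.429187i)·a = (0.823 + 0.3911i)
new amp(|1⟩) = (-0.903216 + 0.429187i)·b = (-0.372 + 0.1768i)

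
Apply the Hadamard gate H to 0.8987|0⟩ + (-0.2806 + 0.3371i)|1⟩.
(0.4371 + 0.2384i)|0⟩ + (0.8339 - 0.2384i)|1⟩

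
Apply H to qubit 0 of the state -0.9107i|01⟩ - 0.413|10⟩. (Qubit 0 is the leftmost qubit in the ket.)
-0.292|00⟩ - 0.644i|01⟩ + 0.292|10⟩ - 0.644i|11⟩

H on qubit 0 mixes each pair of kets that differ only in qubit 0: amplitudes (a, b) of (|…0…⟩, |…1…⟩) become ((a + b)/√2, (a − b)/√2). Kets absent from the input have amplitude 0.
(|00⟩, |10⟩): (a, b) = (0, -0.413) → (-0.292, 0.292)
(|01⟩, |11⟩): (a, b) = (-0.9107i, 0) → (-0.644i, -0.644i)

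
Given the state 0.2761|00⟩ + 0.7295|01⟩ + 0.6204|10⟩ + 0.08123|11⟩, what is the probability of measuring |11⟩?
0.006598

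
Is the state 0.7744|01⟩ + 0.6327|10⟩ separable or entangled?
Entangled

Writing the state as a|00⟩ + b|01⟩ + c|10⟩ + d|11⟩, it is a product state iff ad − bc = 0.
Here (a, b, c, d) = (0, 0.7744, 0.6327, 0): ad − bc = (0)(0) − (0.7744)(0.6327) = -0.49 ≠ 0, so the state is entangled.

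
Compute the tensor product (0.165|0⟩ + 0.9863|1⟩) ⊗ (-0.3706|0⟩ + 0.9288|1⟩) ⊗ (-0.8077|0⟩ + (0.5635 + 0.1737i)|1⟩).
0.04939|000⟩ + (-0.03446 - 0.01062i)|001⟩ - 0.1238|010⟩ + (0.08636 + 0.02662i)|011⟩ + 0.2952|100⟩ + (-0.206 - 0.06349i)|101⟩ - 0.7399|110⟩ + (0.5162 + 0.1591i)|111⟩

amp(|b₁b₂…⟩) = product of the factor amplitudes for bits b₁, b₂, …; only kets whose every factor amplitude is nonzero survive.
|000⟩: (0.165)(-0.3706)(-0.8077) = 0.04939
|001⟩: (0.165)(-0.3706)(0.5635 + 0.1737i) = (-0.03446 - 0.01062i)
|010⟩: (0.165)(0.9288)(-0.8077) = -0.1238
|011⟩: (0.165)(0.9288)(0.5635 + 0.1737i) = (0.08636 + 0.02662i)
|100⟩: (0.9863)(-0.3706)(-0.8077) = 0.2952
|101⟩: (0.9863)(-0.3706)(0.5635 + 0.1737i) = (-0.206 - 0.06349i)
|110⟩: (0.9863)(0.9288)(-0.8077) = -0.7399
|111⟩: (0.9863)(0.9288)(0.5635 + 0.1737i) = (0.5162 + 0.1591i)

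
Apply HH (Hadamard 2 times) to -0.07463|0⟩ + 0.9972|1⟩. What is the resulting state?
-0.07463|0⟩ + 0.9972|1⟩

H² = I, so an even number of Hadamards cancels: H^2 = I and the state is unchanged.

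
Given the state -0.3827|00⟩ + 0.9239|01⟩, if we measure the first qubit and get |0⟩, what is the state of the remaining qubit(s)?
-0.3827|0⟩ + 0.9239|1⟩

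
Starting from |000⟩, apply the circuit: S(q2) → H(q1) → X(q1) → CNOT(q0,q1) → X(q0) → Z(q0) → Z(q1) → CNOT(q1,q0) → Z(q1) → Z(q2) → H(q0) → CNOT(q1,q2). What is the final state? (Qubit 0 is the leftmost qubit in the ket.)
-1/2|000⟩ - 1/2|011⟩ + 1/2|100⟩ - 1/2|111⟩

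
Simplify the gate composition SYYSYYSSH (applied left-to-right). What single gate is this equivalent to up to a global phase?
H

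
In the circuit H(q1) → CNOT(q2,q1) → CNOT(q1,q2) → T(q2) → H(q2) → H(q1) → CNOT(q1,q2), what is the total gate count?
7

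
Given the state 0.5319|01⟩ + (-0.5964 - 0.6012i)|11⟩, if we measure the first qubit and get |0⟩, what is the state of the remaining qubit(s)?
|1⟩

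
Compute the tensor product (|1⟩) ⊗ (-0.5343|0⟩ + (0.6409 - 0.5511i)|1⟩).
-0.5343|10⟩ + (0.6409 - 0.5511i)|11⟩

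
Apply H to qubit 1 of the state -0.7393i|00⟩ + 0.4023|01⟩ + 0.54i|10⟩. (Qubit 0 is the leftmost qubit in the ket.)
(0.2845 - 0.5228i)|00⟩ + (-0.2845 - 0.5228i)|01⟩ + 0.3818i|10⟩ + 0.3818i|11⟩

H on qubit 1 mixes each pair of kets that differ only in qubit 1: amplitudes (a, b) of (|…0…⟩, |…1…⟩) become ((a + b)/√2, (a − b)/√2). Kets absent from the input have amplitude 0.
(|00⟩, |01⟩): (a, b) = (-0.7393i, 0.4023) → ((0.2845 - 0.5228i), (-0.2845 - 0.5228i))
(|10⟩, |11⟩): (a, b) = (0.54i, 0) → (0.3818i, 0.3818i)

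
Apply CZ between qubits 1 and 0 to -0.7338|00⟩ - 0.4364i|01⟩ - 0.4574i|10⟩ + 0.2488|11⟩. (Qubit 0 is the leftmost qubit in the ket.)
-0.7338|00⟩ - 0.4364i|01⟩ - 0.4574i|10⟩ - 0.2488|11⟩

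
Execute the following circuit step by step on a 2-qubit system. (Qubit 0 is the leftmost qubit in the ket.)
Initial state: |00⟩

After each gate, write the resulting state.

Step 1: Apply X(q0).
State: |10⟩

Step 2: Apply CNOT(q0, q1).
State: |11⟩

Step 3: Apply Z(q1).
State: -|11⟩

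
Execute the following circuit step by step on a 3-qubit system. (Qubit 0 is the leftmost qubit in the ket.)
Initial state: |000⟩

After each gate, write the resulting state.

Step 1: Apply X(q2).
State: |001⟩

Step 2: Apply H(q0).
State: 1/√2|001⟩ + 1/√2|101⟩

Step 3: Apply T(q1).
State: 1/√2|001⟩ + 1/√2|101⟩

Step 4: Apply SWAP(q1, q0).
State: 1/√2|001⟩ + 1/√2|011⟩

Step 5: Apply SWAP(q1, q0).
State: 1/√2|001⟩ + 1/√2|101⟩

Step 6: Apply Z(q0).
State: 1/√2|001⟩ - 1/√2|101⟩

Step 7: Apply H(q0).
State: |101⟩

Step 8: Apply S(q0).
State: i|101⟩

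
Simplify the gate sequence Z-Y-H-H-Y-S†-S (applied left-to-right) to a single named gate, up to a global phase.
Z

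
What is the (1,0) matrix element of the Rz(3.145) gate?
0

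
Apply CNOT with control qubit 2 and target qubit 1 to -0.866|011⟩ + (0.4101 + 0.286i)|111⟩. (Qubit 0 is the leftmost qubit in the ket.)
-0.866|001⟩ + (0.4101 + 0.286i)|101⟩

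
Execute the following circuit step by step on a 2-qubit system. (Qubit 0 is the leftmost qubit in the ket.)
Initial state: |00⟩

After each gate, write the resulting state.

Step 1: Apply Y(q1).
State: i|01⟩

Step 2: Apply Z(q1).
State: -i|01⟩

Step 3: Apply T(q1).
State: (1/√2 - (1/√2)i)|01⟩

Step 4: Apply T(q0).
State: (1/√2 - (1/√2)i)|01⟩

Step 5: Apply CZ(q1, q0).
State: (1/√2 - (1/√2)i)|01⟩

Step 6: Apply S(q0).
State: (1/√2 - (1/√2)i)|01⟩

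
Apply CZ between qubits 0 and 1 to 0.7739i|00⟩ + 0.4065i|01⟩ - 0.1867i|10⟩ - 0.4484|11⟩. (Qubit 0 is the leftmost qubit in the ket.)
0.7739i|00⟩ + 0.4065i|01⟩ - 0.1867i|10⟩ + 0.4484|11⟩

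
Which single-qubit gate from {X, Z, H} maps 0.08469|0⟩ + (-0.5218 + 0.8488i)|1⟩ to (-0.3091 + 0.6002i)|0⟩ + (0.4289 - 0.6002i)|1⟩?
H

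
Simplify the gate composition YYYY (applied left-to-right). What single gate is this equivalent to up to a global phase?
I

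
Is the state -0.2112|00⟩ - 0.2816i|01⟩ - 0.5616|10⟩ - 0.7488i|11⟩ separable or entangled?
Separable

Writing the state as a|00⟩ + b|01⟩ + c|10⟩ + d|11⟩, it is a product state iff ad − bc = 0.
Here (a, b, c, d) = (-0.2112, -0.2816i, -0.5616, -0.7488i): ad − bc = (-0.2112)(-0.7488i) − (-0.2816i)(-0.5616) = 0, so the state is separable.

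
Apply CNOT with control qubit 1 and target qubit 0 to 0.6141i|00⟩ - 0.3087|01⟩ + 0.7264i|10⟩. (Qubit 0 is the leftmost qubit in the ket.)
0.6141i|00⟩ + 0.7264i|10⟩ - 0.3087|11⟩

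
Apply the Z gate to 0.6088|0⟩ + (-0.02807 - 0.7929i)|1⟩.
0.6088|0⟩ + (0.02807 + 0.7929i)|1⟩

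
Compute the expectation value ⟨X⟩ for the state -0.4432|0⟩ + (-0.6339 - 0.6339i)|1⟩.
0.5619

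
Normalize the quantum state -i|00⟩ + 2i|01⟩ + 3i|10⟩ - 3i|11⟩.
-0.2085i|00⟩ + 0.417i|01⟩ + 0.6255i|10⟩ - 0.6255i|11⟩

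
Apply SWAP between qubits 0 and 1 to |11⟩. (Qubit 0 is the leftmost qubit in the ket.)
|11⟩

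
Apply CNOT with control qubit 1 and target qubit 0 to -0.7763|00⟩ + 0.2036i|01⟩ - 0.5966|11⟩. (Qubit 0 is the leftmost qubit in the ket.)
-0.7763|00⟩ - 0.5966|01⟩ + 0.2036i|11⟩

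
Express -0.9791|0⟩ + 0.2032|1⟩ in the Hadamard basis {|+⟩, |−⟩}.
-0.5486|+⟩ - 0.836|−⟩

With |ψ⟩ = α|0⟩ + β|1⟩, the Hadamard-basis coefficients are ⟨+|ψ⟩ = (α + β)/√2 and ⟨−|ψ⟩ = (α − β)/√2.
Here α = -0.9791, β = 0.2032: (α + β)/√2 = -0.5486, (α − β)/√2 = -0.836.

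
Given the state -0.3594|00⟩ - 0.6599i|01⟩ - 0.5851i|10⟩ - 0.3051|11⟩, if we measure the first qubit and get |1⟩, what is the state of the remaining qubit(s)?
-0.8867i|0⟩ - 0.4624|1⟩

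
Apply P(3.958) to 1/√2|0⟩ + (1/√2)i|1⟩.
1/√2|0⟩ + (0.5153 - 0.4843i)|1⟩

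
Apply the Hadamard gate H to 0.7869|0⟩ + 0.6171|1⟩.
0.9928|0⟩ + 0.1201|1⟩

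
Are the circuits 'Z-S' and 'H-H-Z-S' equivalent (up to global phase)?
Yes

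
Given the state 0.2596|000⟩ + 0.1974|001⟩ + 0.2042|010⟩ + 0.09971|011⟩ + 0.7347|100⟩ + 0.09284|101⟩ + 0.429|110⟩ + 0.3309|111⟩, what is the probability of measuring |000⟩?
0.06739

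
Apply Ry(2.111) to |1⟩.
-0.8701|0⟩ + 0.4928|1⟩

Ry(2.111) = [[cos(θ/2), −sin(θ/2)], [sin(θ/2), cos(θ/2)]]; θ = 2.111, cos(θ/2) ≈ 0.492793, sin(θ/2) ≈ 0.870147.
With a = amp(|0⟩) = 0 and b = amp(|1⟩) = 1:
new amp(|0⟩) = (0.492793)·a + (-0.870147)·b = -0.8701
new amp(|1⟩) = (0.870147)·a + (0.492793)·b = 0.4928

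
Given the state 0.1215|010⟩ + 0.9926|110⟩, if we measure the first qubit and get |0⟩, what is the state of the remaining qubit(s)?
|10⟩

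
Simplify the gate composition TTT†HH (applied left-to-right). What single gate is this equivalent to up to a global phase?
T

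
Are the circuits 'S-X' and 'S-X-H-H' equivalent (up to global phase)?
Yes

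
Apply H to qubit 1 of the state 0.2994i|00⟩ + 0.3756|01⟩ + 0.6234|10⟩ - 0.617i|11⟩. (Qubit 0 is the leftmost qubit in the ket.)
(0.2656 + 0.2117i)|00⟩ + (-0.2656 + 0.2117i)|01⟩ + (0.4408 - 0.4363i)|10⟩ + (0.4408 + 0.4363i)|11⟩

H on qubit 1 mixes each pair of kets that differ only in qubit 1: amplitudes (a, b) of (|…0…⟩, |…1…⟩) become ((a + b)/√2, (a − b)/√2). Kets absent from the input have amplitude 0.
(|00⟩, |01⟩): (a, b) = (0.2994i, 0.3756) → ((0.2656 + 0.2117i), (-0.2656 + 0.2117i))
(|10⟩, |11⟩): (a, b) = (0.6234, -0.617i) → ((0.4408 - 0.4363i), (0.4408 + 0.4363i))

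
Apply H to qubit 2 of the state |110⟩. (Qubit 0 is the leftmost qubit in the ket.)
1/√2|110⟩ + 1/√2|111⟩

H on qubit 2 mixes each pair of kets that differ only in qubit 2: amplitudes (a, b) of (|…0…⟩, |…1…⟩) become ((a + b)/√2, (a − b)/√2). Kets absent from the input have amplitude 0.
(|110⟩, |111⟩): (a, b) = (1, 0) → (1/√2, 1/√2)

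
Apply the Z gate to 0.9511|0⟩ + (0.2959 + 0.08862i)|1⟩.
0.9511|0⟩ + (-0.2959 - 0.08862i)|1⟩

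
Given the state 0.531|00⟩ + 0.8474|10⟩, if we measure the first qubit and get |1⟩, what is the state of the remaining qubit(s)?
|0⟩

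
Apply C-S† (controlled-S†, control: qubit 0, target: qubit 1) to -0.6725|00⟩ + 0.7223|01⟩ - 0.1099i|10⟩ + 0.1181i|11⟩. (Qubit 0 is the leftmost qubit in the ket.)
-0.6725|00⟩ + 0.7223|01⟩ - 0.1099i|10⟩ + 0.1181|11⟩

C-S† leaves the control-|0⟩ kets |00⟩, |01⟩ unchanged and applies S† to qubit 1 on the control-|1⟩ pair (|10⟩, |11⟩).
S† = [[1, 0], [0, -i]].
With a = amp(|10⟩) = -0.1099i and b = amp(|11⟩) = 0.1181i:
new amp(|10⟩) = (1)·a = -0.1099i
new amp(|11⟩) = (-i)·b = 0.1181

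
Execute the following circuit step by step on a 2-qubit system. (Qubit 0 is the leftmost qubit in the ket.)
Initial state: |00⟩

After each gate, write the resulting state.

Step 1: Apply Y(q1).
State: i|01⟩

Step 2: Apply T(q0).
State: i|01⟩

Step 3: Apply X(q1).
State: i|00⟩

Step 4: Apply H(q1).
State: (1/√2)i|00⟩ + (1/√2)i|01⟩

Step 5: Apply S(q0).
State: (1/√2)i|00⟩ + (1/√2)i|01⟩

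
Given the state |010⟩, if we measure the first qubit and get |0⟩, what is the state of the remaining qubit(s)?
|10⟩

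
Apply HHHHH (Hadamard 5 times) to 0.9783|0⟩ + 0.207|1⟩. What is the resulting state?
0.8381|0⟩ + 0.5454|1⟩

H² = I, so H^5 = H: a single Hadamard. With (a, b) = (0.9783, 0.207), H gives ((a + b)/√2, (a − b)/√2) = (0.8381, 0.5454).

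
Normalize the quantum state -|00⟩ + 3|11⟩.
-0.3162|00⟩ + 0.9487|11⟩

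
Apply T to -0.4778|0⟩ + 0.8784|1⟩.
-0.4778|0⟩ + (0.6211 + 0.6211i)|1⟩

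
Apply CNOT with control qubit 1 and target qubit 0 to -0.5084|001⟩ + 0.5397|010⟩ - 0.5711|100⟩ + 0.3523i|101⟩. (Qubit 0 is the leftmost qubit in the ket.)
-0.5084|001⟩ - 0.5711|100⟩ + 0.3523i|101⟩ + 0.5397|110⟩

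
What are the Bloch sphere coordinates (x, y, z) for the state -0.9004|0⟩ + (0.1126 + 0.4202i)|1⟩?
(-0.2028, -0.7567, 0.6215)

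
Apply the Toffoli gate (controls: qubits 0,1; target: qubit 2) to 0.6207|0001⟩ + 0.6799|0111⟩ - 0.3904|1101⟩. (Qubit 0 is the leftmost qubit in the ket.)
0.6207|0001⟩ + 0.6799|0111⟩ - 0.3904|1111⟩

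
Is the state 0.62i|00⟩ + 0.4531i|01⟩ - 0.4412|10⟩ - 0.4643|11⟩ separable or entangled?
Entangled

Writing the state as a|00⟩ + b|01⟩ + c|10⟩ + d|11⟩, it is a product state iff ad − bc = 0.
Here (a, b, c, d) = (0.62i, 0.4531i, -0.4412, -0.4643): ad − bc = (0.62i)(-0.4643) − (0.4531i)(-0.4412) = -0.08796i ≠ 0, so the state is entangled.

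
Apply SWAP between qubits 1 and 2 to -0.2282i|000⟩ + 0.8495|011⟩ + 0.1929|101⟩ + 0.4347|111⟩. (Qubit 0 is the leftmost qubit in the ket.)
-0.2282i|000⟩ + 0.8495|011⟩ + 0.1929|110⟩ + 0.4347|111⟩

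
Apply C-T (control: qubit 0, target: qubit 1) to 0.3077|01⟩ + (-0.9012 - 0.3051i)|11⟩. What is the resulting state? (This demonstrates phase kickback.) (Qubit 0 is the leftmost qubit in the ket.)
0.3077|01⟩ + (-0.4215 - 0.853i)|11⟩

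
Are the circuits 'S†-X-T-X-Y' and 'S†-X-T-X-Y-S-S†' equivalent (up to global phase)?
Yes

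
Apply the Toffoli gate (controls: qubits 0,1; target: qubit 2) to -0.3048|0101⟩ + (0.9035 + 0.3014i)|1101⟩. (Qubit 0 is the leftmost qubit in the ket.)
-0.3048|0101⟩ + (0.9035 + 0.3014i)|1111⟩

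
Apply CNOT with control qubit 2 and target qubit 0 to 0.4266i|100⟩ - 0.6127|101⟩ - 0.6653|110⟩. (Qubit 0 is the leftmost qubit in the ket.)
-0.6127|001⟩ + 0.4266i|100⟩ - 0.6653|110⟩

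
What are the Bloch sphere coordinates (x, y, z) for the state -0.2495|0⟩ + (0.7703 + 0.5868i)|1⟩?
(-0.3844, -0.2928, -0.8754)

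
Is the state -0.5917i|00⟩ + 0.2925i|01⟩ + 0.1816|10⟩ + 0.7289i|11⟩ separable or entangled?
Entangled

Writing the state as a|00⟩ + b|01⟩ + c|10⟩ + d|11⟩, it is a product state iff ad − bc = 0.
Here (a, b, c, d) = (-0.5917i, 0.2925i, 0.1816, 0.7289i): ad − bc = (-0.5917i)(0.7289i) − (0.2925i)(0.1816) = (0.4313 - 0.05312i) ≠ 0, so the state is entangled.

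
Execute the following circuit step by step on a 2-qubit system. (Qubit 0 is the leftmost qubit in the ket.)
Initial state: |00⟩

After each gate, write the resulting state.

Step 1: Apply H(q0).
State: 1/√2|00⟩ + 1/√2|10⟩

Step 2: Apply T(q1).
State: 1/√2|00⟩ + 1/√2|10⟩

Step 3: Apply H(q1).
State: 1/2|00⟩ + 1/2|01⟩ + 1/2|10⟩ + 1/2|11⟩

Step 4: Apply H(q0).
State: 1/√2|00⟩ + 1/√2|01⟩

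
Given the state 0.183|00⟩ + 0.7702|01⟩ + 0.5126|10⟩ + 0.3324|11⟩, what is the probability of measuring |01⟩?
0.5932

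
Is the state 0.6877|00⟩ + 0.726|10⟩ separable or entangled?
Separable

Writing the state as a|00⟩ + b|01⟩ + c|10⟩ + d|11⟩, it is a product state iff ad − bc = 0.
Here (a, b, c, d) = (0.6877, 0, 0.726, 0): ad − bc = (0.6877)(0) − (0)(0.726) = 0, so the state is separable.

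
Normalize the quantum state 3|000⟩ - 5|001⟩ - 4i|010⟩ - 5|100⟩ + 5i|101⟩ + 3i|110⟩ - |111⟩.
0.286|000⟩ - 0.4767|001⟩ - 0.3814i|010⟩ - 0.4767|100⟩ + 0.4767i|101⟩ + 0.286i|110⟩ - 0.09535|111⟩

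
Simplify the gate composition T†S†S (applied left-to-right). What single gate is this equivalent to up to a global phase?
T†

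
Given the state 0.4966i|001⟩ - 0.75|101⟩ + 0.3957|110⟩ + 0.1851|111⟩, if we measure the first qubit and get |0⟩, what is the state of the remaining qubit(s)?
i|01⟩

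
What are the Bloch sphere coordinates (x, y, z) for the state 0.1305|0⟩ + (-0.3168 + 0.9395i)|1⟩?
(-0.08268, 0.2452, -0.966)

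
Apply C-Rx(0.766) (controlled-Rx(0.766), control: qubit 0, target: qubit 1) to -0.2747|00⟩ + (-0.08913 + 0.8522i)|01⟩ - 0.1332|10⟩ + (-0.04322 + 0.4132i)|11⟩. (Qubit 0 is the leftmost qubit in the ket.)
-0.2747|00⟩ + (-0.08913 + 0.8522i)|01⟩ + (0.03087 + 0.01615i)|10⟩ + (-0.04009 + 0.433i)|11⟩

C-Rx(0.766) leaves the control-|0⟩ kets |00⟩, |01⟩ unchanged and applies Rx(0.766) to qubit 1 on the control-|1⟩ pair (|10⟩, |11⟩).
Rx(0.766) = [[cos(θ/2), −i·sin(θ/2)], [−i·sin(θ/2), cos(θ/2)]]; θ = 0.766, cos(θ/2) ≈ 0.927548, sin(θ/2) ≈ 0.373705.
With a = amp(|10⟩) = -0.1332 and b = amp(|11⟩) = (-0.04322 + 0.4132i):
new amp(|10⟩) = (0.927548)·a + (-0.373705i)·b = (0.03087 + 0.01615i)
new amp(|11⟩) = (-0.373705i)·a + (0.927548)·b = (-0.04009 + 0.433i)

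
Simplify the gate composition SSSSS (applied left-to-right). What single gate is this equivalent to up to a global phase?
S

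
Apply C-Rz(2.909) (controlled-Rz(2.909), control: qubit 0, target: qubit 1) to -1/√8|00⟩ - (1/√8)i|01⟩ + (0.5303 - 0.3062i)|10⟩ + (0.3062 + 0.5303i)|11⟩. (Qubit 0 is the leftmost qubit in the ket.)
-1/√8|00⟩ - (1/√8)i|01⟩ + (-0.2426 - 0.5622i)|10⟩ + (-0.4912 + 0.3657i)|11⟩

C-Rz(2.909) leaves the control-|0⟩ kets |00⟩, |01⟩ unchanged and applies Rz(2.909) to qubit 1 on the control-|1⟩ pair (|10⟩, |11⟩).
Rz(2.909) = [[e^(−iθ/2), 0], [0, e^(iθ/2)]] with e^(±iθ/2) = cos(θ/2) ± i·sin(θ/2); θ = 2.909, cos(θ/2) ≈ 0.116034, sin(θ/2) ≈ 0.993245.
With a = amp(|10⟩) = (0.5303 - 0.3062i) and b = amp(|11⟩) = (0.3062 + 0.5303i):
new amp(|10⟩) = (0.116034 - 0.993245i)·a = (-0.2426 - 0.5622i)
new amp(|11⟩) = (0.116034 + 0.993245i)·b = (-0.4912 + 0.3657i)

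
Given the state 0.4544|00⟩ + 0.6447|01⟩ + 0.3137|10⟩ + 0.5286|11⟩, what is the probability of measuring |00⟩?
0.2065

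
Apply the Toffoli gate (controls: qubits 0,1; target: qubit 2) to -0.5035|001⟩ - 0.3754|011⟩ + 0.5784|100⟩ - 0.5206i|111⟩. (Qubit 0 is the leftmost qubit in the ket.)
-0.5035|001⟩ - 0.3754|011⟩ + 0.5784|100⟩ - 0.5206i|110⟩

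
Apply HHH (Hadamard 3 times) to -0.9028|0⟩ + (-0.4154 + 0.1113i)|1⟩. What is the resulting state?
(-0.9321 + 0.0787i)|0⟩ + (-0.3446 - 0.0787i)|1⟩

H² = I, so H^3 = H: a single Hadamard. With (a, b) = (-0.9028, (-0.4154 + 0.1113i)), H gives ((a + b)/√2, (a − b)/√2) = ((-0.9321 + 0.0787i), (-0.3446 - 0.0787i)).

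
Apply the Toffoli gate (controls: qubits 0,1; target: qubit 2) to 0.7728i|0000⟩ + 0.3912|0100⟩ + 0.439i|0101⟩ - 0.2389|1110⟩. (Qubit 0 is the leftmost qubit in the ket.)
0.7728i|0000⟩ + 0.3912|0100⟩ + 0.439i|0101⟩ - 0.2389|1100⟩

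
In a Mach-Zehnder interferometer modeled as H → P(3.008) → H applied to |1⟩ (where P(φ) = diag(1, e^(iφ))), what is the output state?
(0.9955 - 0.0666i)|0⟩ + (0.004455 + 0.0666i)|1⟩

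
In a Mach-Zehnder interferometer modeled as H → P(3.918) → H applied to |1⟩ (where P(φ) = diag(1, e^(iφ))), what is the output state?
(0.8567 + 0.3504i)|0⟩ + (0.1433 - 0.3504i)|1⟩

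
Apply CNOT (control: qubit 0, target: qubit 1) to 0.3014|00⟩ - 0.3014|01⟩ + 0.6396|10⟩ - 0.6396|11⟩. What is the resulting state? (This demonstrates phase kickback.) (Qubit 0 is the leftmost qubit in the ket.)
0.3014|00⟩ - 0.3014|01⟩ - 0.6396|10⟩ + 0.6396|11⟩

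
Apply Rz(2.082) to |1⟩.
(0.5054 + 0.8629i)|1⟩

Rz(2.082) = [[e^(−iθ/2), 0], [0, e^(iθ/2)]] with e^(±iθ/2) = cos(θ/2) ± i·sin(θ/2); θ = 2.082, cos(θ/2) ≈ 0.505358, sin(θ/2) ≈ 0.86291.
With a = amp(|0⟩) = 0 and b = amp(|1⟩) = 1:
new amp(|0⟩) = (0.505358 - 0.86291i)·a = 0
new amp(|1⟩) = (0.505358 + 0.86291i)·b = (0.5054 + 0.8629i)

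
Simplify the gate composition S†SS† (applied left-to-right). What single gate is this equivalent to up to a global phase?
S†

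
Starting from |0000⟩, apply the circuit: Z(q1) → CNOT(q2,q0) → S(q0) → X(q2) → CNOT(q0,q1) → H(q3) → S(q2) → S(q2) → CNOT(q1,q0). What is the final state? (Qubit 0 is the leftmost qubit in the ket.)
-1/√2|0010⟩ - 1/√2|0011⟩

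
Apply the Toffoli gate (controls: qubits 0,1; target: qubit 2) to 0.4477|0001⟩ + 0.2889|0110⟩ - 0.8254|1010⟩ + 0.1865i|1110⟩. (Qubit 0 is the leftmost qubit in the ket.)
0.4477|0001⟩ + 0.2889|0110⟩ - 0.8254|1010⟩ + 0.1865i|1100⟩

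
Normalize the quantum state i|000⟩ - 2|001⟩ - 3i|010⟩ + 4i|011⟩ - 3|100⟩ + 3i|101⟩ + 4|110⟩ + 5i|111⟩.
0.106i|000⟩ - 0.212|001⟩ - 0.318i|010⟩ + 0.424i|011⟩ - 0.318|100⟩ + 0.318i|101⟩ + 0.424|110⟩ + 0.53i|111⟩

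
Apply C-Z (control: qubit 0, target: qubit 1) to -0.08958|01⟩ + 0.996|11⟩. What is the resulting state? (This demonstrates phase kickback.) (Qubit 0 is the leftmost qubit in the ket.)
-0.08958|01⟩ - 0.996|11⟩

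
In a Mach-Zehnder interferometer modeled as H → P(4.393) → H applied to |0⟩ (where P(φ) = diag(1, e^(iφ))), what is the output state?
(0.343 - 0.4747i)|0⟩ + (0.657 + 0.4747i)|1⟩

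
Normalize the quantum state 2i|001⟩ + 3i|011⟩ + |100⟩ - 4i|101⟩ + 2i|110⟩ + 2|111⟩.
0.3244i|001⟩ + 0.4867i|011⟩ + 0.1622|100⟩ - 0.6489i|101⟩ + 0.3244i|110⟩ + 0.3244|111⟩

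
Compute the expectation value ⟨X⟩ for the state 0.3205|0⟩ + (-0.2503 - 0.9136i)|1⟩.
-0.1604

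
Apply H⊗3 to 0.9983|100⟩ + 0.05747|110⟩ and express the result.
0.3733|000⟩ + 0.3733|001⟩ + 0.3326|010⟩ + 0.3326|011⟩ - 0.3733|100⟩ - 0.3733|101⟩ - 0.3326|110⟩ - 0.3326|111⟩

H⊗3 gives amp(|y⟩) = (1/2√2) Σ_x (−1)^(x·y) amp(|x⟩), where x·y is the number of positions in which both x and y have a 1.
|000⟩: (0.9983 + 0.05747)/(2√2) = 0.3733
|001⟩: (0.9983 + 0.05747)/(2√2) = 0.3733
|010⟩: (0.9983 - 0.05747)/(2√2) = 0.3326
|011⟩: (0.9983 - 0.05747)/(2√2) = 0.3326
|100⟩: (-0.9983 - 0.05747)/(2√2) = -0.3733
|101⟩: (-0.9983 - 0.05747)/(2√2) = -0.3733
|110⟩: (-0.9983 + 0.05747)/(2√2) = -0.3326
|111⟩: (-0.9983 + 0.05747)/(2√2) = -0.3326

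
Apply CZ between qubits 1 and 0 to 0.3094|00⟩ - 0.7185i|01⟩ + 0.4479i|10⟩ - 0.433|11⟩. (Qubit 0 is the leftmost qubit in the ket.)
0.3094|00⟩ - 0.7185i|01⟩ + 0.4479i|10⟩ + 0.433|11⟩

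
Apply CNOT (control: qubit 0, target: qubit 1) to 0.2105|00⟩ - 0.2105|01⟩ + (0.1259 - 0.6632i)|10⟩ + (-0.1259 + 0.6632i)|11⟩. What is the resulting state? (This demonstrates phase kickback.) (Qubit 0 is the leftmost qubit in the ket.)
0.2105|00⟩ - 0.2105|01⟩ + (-0.1259 + 0.6632i)|10⟩ + (0.1259 - 0.6632i)|11⟩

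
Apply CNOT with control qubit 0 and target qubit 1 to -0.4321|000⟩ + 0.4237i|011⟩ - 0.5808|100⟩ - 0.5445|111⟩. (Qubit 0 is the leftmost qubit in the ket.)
-0.4321|000⟩ + 0.4237i|011⟩ - 0.5445|101⟩ - 0.5808|110⟩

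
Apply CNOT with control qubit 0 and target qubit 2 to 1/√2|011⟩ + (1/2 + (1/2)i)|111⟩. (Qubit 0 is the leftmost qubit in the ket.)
1/√2|011⟩ + (1/2 + (1/2)i)|110⟩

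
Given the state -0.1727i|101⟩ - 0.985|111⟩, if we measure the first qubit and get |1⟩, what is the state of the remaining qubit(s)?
-0.1727i|01⟩ - 0.985|11⟩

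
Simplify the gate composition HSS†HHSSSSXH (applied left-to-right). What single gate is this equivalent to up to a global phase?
Z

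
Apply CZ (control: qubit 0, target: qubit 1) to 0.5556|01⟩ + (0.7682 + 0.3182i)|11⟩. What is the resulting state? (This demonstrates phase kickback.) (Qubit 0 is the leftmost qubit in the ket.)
0.5556|01⟩ + (-0.7682 - 0.3182i)|11⟩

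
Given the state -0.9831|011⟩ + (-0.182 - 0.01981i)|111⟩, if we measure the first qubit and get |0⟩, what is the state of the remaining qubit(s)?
-|11⟩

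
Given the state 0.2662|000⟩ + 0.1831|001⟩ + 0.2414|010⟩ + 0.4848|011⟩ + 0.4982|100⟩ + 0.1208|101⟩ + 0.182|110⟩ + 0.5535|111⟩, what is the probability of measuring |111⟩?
0.3064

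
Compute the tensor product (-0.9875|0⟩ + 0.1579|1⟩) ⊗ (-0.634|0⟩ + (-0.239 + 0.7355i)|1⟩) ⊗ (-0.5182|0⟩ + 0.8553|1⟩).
-0.3244|000⟩ + 0.5355|001⟩ + (-0.1223 + 0.3764i)|010⟩ + (0.2019 - 0.6212i)|011⟩ + 0.05188|100⟩ - 0.08562|101⟩ + (0.01956 - 0.06018i)|110⟩ + (-0.03228 + 0.09933i)|111⟩

amp(|b₁b₂…⟩) = product of the factor amplitudes for bits b₁, b₂, …; only kets whose every factor amplitude is nonzero survive.
|000⟩: (-0.9875)(-0.634)(-0.5182) = -0.3244
|001⟩: (-0.9875)(-0.634)(0.8553) = 0.5355
|010⟩: (-0.9875)(-0.239 + 0.7355i)(-0.5182) = (-0.1223 + 0.3764i)
|011⟩: (-0.9875)(-0.239 + 0.7355i)(0.8553) = (0.2019 - 0.6212i)
|100⟩: (0.1579)(-0.634)(-0.5182) = 0.05188
|101⟩: (0.1579)(-0.634)(0.8553) = -0.08562
|110⟩: (0.1579)(-0.239 + 0.7355i)(-0.5182) = (0.01956 - 0.06018i)
|111⟩: (0.1579)(-0.239 + 0.7355i)(0.8553) = (-0.03228 + 0.09933i)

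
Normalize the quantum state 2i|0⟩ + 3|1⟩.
0.5547i|0⟩ + 0.8321|1⟩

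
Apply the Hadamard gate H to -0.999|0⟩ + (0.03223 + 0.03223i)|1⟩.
(-0.6836 + 0.02279i)|0⟩ + (-0.7292 - 0.02279i)|1⟩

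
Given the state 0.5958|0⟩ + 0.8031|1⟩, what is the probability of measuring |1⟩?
0.645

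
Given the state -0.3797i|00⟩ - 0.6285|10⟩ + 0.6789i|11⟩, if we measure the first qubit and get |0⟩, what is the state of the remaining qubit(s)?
-i|0⟩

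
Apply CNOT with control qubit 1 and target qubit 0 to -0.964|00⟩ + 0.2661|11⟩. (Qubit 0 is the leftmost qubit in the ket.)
-0.964|00⟩ + 0.2661|01⟩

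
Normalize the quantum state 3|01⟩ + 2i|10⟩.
0.8321|01⟩ + 0.5547i|10⟩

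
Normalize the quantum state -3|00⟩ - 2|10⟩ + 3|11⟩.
-0.6396|00⟩ - 0.4264|10⟩ + 0.6396|11⟩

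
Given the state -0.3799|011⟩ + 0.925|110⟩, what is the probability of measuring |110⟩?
0.8556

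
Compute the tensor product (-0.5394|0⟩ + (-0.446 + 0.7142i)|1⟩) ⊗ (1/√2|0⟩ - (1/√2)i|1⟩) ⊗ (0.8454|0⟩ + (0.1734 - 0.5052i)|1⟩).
-0.3224|000⟩ + (-0.06614 + 0.1927i)|001⟩ + 0.3224i|010⟩ + (0.1927 + 0.06614i)|011⟩ + (-0.2666 + 0.4269i)|100⟩ + (0.2004 + 0.2469i)|101⟩ + (0.4269 + 0.2666i)|110⟩ + (0.2469 - 0.2004i)|111⟩

amp(|b₁b₂…⟩) = product of the factor amplitudes for bits b₁, b₂, …; only kets whose every factor amplitude is nonzero survive.
|000⟩: (-0.5394)(1/√2)(0.8454) = -0.3224
|001⟩: (-0.5394)(1/√2)(0.1734 - 0.5052i) = (-0.06614 + 0.1927i)
|010⟩: (-0.5394)(-(1/√2)i)(0.8454) = 0.3224i
|011⟩: (-0.5394)(-(1/√2)i)(0.1734 - 0.5052i) = (0.1927 + 0.06614i)
|100⟩: (-0.446 + 0.7142i)(1/√2)(0.8454) = (-0.2666 + 0.4269i)
|101⟩: (-0.446 + 0.7142i)(1/√2)(0.1734 - 0.5052i) = (0.2004 + 0.2469i)
|110⟩: (-0.446 + 0.7142i)(-(1/√2)i)(0.8454) = (0.4269 + 0.2666i)
|111⟩: (-0.446 + 0.7142i)(-(1/√2)i)(0.1734 - 0.5052i) = (0.2469 - 0.2004i)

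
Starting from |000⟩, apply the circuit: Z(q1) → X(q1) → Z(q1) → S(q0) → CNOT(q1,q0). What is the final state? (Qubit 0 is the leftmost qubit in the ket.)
-|110⟩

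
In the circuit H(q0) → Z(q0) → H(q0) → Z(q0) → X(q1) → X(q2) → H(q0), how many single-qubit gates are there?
7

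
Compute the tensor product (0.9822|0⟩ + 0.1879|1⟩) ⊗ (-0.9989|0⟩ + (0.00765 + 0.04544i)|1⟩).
-0.9811|00⟩ + (0.007514 + 0.04463i)|01⟩ - 0.1877|10⟩ + (0.001437 + 0.008538i)|11⟩

amp(|b₁b₂…⟩) = product of the factor amplitudes for bits b₁, b₂, …; only kets whose every factor amplitude is nonzero survive.
|00⟩: (0.9822)(-0.9989) = -0.9811
|01⟩: (0.9822)(0.00765 + 0.04544i) = (0.007514 + 0.04463i)
|10⟩: (0.1879)(-0.9989) = -0.1877
|11⟩: (0.1879)(0.00765 + 0.04544i) = (0.001437 + 0.008538i)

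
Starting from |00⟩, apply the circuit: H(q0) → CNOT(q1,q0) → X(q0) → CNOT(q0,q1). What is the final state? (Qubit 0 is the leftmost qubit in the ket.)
1/√2|00⟩ + 1/√2|11⟩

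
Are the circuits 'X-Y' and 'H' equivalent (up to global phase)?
No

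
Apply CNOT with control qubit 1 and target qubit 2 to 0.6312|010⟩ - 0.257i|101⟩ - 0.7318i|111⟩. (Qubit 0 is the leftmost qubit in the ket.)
0.6312|011⟩ - 0.257i|101⟩ - 0.7318i|110⟩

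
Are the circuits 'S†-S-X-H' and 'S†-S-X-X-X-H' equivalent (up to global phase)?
Yes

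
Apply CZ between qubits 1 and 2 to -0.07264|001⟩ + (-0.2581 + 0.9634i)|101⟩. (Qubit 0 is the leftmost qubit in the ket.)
-0.07264|001⟩ + (-0.2581 + 0.9634i)|101⟩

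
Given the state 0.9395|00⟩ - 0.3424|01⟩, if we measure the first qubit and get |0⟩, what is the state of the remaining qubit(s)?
0.9395|0⟩ - 0.3424|1⟩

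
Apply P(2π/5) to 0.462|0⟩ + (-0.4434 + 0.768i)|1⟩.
0.462|0⟩ + (-0.8674 - 0.1844i)|1⟩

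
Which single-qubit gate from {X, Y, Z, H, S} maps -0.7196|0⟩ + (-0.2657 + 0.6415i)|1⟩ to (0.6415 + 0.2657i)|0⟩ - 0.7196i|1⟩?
Y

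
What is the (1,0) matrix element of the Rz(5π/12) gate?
0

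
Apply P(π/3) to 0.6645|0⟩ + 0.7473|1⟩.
0.6645|0⟩ + (0.3737 + 0.6472i)|1⟩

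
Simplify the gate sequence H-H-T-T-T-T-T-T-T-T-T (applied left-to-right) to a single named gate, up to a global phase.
T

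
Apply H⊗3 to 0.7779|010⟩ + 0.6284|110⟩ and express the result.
0.4972|000⟩ + 0.4972|001⟩ - 0.4972|010⟩ - 0.4972|011⟩ + 0.05286|100⟩ + 0.05286|101⟩ - 0.05286|110⟩ - 0.05286|111⟩

H⊗3 gives amp(|y⟩) = (1/2√2) Σ_x (−1)^(x·y) amp(|x⟩), where x·y is the number of positions in which both x and y have a 1.
|000⟩: (0.7779 + 0.6284)/(2√2) = 0.4972
|001⟩: (0.7779 + 0.6284)/(2√2) = 0.4972
|010⟩: (-0.7779 - 0.6284)/(2√2) = -0.4972
|011⟩: (-0.7779 - 0.6284)/(2√2) = -0.4972
|100⟩: (0.7779 - 0.6284)/(2√2) = 0.05286
|101⟩: (0.7779 - 0.6284)/(2√2) = 0.05286
|110⟩: (-0.7779 + 0.6284)/(2√2) = -0.05286
|111⟩: (-0.7779 + 0.6284)/(2√2) = -0.05286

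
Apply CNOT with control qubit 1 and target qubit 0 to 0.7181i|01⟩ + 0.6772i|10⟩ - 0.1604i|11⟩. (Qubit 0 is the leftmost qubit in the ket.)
-0.1604i|01⟩ + 0.6772i|10⟩ + 0.7181i|11⟩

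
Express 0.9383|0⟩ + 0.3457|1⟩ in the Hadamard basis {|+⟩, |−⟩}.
0.9079|+⟩ + 0.419|−⟩

With |ψ⟩ = α|0⟩ + β|1⟩, the Hadamard-basis coefficients are ⟨+|ψ⟩ = (α + β)/√2 and ⟨−|ψ⟩ = (α − β)/√2.
Here α = 0.9383, β = 0.3457: (α + β)/√2 = 0.9079, (α − β)/√2 = 0.419.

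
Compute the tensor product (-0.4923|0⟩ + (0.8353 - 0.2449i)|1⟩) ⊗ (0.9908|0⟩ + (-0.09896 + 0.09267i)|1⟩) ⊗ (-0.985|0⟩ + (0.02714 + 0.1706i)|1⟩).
0.4805|000⟩ + (-0.01324 - 0.08321i)|001⟩ + (-0.04799 + 0.04494i)|010⟩ + (0.009105 + 0.007073i)|011⟩ + (-0.8152 + 0.239i)|100⟩ + (0.06386 + 0.1346i)|101⟩ + (0.05907 - 0.1001i)|110⟩ + (-0.01897 - 0.007472i)|111⟩

amp(|b₁b₂…⟩) = product of the factor amplitudes for bits b₁, b₂, …; only kets whose every factor amplitude is nonzero survive.
|000⟩: (-0.4923)(0.9908)(-0.985) = 0.4805
|001⟩: (-0.4923)(0.9908)(0.02714 + 0.1706i) = (-0.01324 - 0.08321i)
|010⟩: (-0.4923)(-0.09896 + 0.09267i)(-0.985) = (-0.04799 + 0.04494i)
|011⟩: (-0.4923)(-0.09896 + 0.09267i)(0.02714 + 0.1706i) = (0.009105 + 0.007073i)
|100⟩: (0.8353 - 0.2449i)(0.9908)(-0.985) = (-0.8152 + 0.239i)
|101⟩: (0.8353 - 0.2449i)(0.9908)(0.02714 + 0.1706i) = (0.06386 + 0.1346i)
|110⟩: (0.8353 - 0.2449i)(-0.09896 + 0.09267i)(-0.985) = (0.05907 - 0.1001i)
|111⟩: (0.8353 - 0.2449i)(-0.09896 + 0.09267i)(0.02714 + 0.1706i) = (-0.01897 - 0.007472i)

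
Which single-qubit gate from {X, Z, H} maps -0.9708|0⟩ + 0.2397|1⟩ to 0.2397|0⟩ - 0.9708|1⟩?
X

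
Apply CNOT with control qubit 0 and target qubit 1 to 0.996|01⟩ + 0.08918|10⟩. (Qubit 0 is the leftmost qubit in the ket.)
0.996|01⟩ + 0.08918|11⟩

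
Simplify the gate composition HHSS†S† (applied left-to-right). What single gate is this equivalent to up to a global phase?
S†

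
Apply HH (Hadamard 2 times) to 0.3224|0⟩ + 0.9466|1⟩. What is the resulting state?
0.3224|0⟩ + 0.9466|1⟩

H² = I, so an even number of Hadamards cancels: H^2 = I and the state is unchanged.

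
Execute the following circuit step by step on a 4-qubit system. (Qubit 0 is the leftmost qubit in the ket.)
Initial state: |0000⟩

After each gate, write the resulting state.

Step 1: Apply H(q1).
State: 1/√2|0000⟩ + 1/√2|0100⟩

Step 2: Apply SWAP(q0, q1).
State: 1/√2|0000⟩ + 1/√2|1000⟩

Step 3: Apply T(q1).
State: 1/√2|0000⟩ + 1/√2|1000⟩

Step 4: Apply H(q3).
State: 1/2|0000⟩ + 1/2|0001⟩ + 1/2|1000⟩ + 1/2|1001⟩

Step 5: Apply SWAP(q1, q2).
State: 1/2|0000⟩ + 1/2|0001⟩ + 1/2|1000⟩ + 1/2|1001⟩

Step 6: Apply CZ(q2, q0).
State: 1/2|0000⟩ + 1/2|0001⟩ + 1/2|1000⟩ + 1/2|1001⟩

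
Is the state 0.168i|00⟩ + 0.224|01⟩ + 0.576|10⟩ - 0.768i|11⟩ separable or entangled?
Separable

Writing the state as a|00⟩ + b|01⟩ + c|10⟩ + d|11⟩, it is a product state iff ad − bc = 0.
Here (a, b, c, d) = (0.168i, 0.224, 0.576, -0.768i): ad − bc = (0.168i)(-0.768i) − (0.224)(0.576) = 0, so the state is separable.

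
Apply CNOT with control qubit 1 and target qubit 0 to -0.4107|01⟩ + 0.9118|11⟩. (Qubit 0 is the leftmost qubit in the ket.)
0.9118|01⟩ - 0.4107|11⟩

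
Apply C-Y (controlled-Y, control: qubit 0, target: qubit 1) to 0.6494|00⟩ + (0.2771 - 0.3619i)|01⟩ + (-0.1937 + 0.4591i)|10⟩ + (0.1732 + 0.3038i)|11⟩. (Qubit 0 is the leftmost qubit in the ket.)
0.6494|00⟩ + (0.2771 - 0.3619i)|01⟩ + (0.3038 - 0.1732i)|10⟩ + (-0.4591 - 0.1937i)|11⟩

C-Y leaves the control-|0⟩ kets |00⟩, |01⟩ unchanged and applies Y to qubit 1 on the control-|1⟩ pair (|10⟩, |11⟩).
Y = [[0, -i], [i, 0]].
With a = amp(|10⟩) = (-0.1937 + 0.4591i) and b = amp(|11⟩) = (0.1732 + 0.3038i):
new amp(|10⟩) = (-i)·b = (0.3038 - 0.1732i)
new amp(|11⟩) = (i)·a = (-0.4591 - 0.1937i)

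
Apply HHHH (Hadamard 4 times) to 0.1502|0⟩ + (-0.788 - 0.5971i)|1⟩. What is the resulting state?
0.1502|0⟩ + (-0.788 - 0.5971i)|1⟩

H² = I, so an even number of Hadamards cancels: H^4 = I and the state is unchanged.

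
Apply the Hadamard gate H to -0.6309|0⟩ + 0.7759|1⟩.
0.1025|0⟩ - 0.9948|1⟩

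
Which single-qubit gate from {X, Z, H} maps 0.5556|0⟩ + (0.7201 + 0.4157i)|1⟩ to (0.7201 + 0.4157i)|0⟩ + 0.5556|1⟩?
X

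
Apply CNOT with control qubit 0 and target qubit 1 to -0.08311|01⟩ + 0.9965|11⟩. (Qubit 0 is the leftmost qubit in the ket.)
-0.08311|01⟩ + 0.9965|10⟩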